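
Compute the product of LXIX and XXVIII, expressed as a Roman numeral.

LXIX = 69
XXVIII = 28
69 × 28 = 1932

MCMXXXII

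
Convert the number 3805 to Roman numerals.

Convert 3805 to Roman numerals:
  3805 contains 3×1000 (MMM)
  805 contains 1×500 (D)
  305 contains 3×100 (CCC)
  5 contains 1×5 (V)

MMMDCCCV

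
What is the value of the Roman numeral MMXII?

MMXII: M=1000, M=1000, X=10, I=1, I=1
1000 + 1000 + 10 + 1 + 1 = 2012

2012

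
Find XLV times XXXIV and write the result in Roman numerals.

XLV = 45
XXXIV = 34
45 × 34 = 1530

MDXXX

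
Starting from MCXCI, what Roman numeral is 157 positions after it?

MCXCI = 1191
1191 + 157 = 1348

MCCCXLVIII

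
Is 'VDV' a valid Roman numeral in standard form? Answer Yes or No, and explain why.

'VDV': V should not appear more than once

No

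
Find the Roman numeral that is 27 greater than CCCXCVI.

CCCXCVI = 396
396 + 27 = 423

CDXXIII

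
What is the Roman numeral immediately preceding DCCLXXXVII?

DCCLXXXVII = 787; previous is 786

DCCLXXXVI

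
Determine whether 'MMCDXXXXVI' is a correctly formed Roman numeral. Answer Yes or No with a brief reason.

'MMCDXXXXVI': More than 3 consecutive X's

No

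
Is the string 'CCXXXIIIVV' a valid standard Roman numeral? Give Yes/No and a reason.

'CCXXXIIIVV': V should not appear more than once

No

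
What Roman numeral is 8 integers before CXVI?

CXVI = 116
116 - 8 = 108

CVIII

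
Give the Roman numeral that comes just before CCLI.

CCLI = 251; previous is 250

CCL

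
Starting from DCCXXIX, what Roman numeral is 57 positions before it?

DCCXXIX = 729
729 - 57 = 672

DCLXXII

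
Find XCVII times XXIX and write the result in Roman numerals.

XCVII = 97
XXIX = 29
97 × 29 = 2813

MMDCCCXIII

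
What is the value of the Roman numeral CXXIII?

CXXIII: C=100, X=10, X=10, I=1, I=1, I=1
100 + 10 + 10 + 1 + 1 + 1 = 123

123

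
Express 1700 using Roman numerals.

Convert 1700 to Roman numerals:
  1700 contains 1×1000 (M)
  700 contains 1×500 (D)
  200 contains 2×100 (CC)

MDCC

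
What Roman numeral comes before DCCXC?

DCCXC = 790; previous is 789

DCCLXXXIX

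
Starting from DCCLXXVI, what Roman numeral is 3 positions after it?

DCCLXXVI = 776
776 + 3 = 779

DCCLXXIX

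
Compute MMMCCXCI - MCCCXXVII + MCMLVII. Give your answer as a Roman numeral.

MMMCCXCI = 3291, MCCCXXVII = 1327, MCMLVII = 1957
3291 - 1327 = 1964
1964 + 1957 = 3921

MMMCMXXI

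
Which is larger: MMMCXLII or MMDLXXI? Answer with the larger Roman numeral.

MMMCXLII = 3142
MMDLXXI = 2571
3142 is larger

MMMCXLII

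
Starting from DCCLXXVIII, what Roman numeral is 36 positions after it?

DCCLXXVIII = 778
778 + 36 = 814

DCCCXIV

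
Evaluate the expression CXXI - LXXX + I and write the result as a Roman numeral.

CXXI = 121, LXXX = 80, I = 1
121 - 80 = 41
41 + 1 = 42

XLII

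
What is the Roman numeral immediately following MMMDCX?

MMMDCX = 3610; next is 3611

MMMDCXI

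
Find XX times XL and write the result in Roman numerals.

XX = 20
XL = 40
20 × 40 = 800

DCCC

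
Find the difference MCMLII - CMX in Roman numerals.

MCMLII = 1952
CMX = 910
1952 - 910 = 1042

MXLII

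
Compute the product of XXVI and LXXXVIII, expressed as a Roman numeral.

XXVI = 26
LXXXVIII = 88
26 × 88 = 2288

MMCCLXXXVIII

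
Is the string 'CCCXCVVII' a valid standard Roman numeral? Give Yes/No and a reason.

'CCCXCVVII': V should not appear more than once

No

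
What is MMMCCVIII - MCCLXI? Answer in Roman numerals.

MMMCCVIII = 3208
MCCLXI = 1261
3208 - 1261 = 1947

MCMXLVII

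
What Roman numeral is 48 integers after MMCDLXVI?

MMCDLXVI = 2466
2466 + 48 = 2514

MMDXIV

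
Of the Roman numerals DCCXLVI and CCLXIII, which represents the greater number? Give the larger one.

DCCXLVI = 746
CCLXIII = 263
746 is larger

DCCXLVI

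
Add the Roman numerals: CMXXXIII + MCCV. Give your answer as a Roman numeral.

CMXXXIII = 933
MCCV = 1205
933 + 1205 = 2138

MMCXXXVIII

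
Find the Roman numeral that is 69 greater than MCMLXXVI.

MCMLXXVI = 1976
1976 + 69 = 2045

MMXLV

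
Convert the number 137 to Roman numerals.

Convert 137 to Roman numerals:
  137 contains 1×100 (C)
  37 contains 3×10 (XXX)
  7 contains 1×5 (V)
  2 contains 2×1 (II)

CXXXVII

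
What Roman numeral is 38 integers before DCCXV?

DCCXV = 715
715 - 38 = 677

DCLXXVII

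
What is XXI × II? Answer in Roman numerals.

XXI = 21
II = 2
21 × 2 = 42

XLII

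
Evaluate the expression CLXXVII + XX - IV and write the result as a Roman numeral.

CLXXVII = 177, XX = 20, IV = 4
177 + 20 = 197
197 - 4 = 193

CXCIII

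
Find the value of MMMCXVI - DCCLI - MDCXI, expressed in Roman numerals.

MMMCXVI = 3116, DCCLI = 751, MDCXI = 1611
3116 - 751 = 2365
2365 - 1611 = 754

DCCLIV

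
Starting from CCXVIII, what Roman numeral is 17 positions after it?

CCXVIII = 218
218 + 17 = 235

CCXXXV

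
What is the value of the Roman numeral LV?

LV: L=50, V=5
50 + 5 = 55

55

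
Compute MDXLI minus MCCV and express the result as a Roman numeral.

MDXLI = 1541
MCCV = 1205
1541 - 1205 = 336

CCCXXXVI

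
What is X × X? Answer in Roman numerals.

X = 10
X = 10
10 × 10 = 100

C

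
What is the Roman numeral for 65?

Convert 65 to Roman numerals:
  65 contains 1×50 (L)
  15 contains 1×10 (X)
  5 contains 1×5 (V)

LXV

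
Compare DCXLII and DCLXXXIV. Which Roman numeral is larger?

DCXLII = 642
DCLXXXIV = 684
684 is larger

DCLXXXIV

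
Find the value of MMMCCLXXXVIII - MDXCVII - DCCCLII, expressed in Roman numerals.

MMMCCLXXXVIII = 3288, MDXCVII = 1597, DCCCLII = 852
3288 - 1597 = 1691
1691 - 852 = 839

DCCCXXXIX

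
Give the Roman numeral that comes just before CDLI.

CDLI = 451, so the previous integer is 451 - 1 = 450

CDL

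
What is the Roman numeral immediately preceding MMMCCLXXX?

MMMCCLXXX = 3280, so the previous integer is 3280 - 1 = 3279

MMMCCLXXIX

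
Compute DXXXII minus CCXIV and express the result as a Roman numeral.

DXXXII = 532
CCXIV = 214
532 - 214 = 318

CCCXVIII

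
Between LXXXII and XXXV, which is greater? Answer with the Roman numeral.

LXXXII = 82
XXXV = 35
82 is larger

LXXXII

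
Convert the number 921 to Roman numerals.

Convert 921 to Roman numerals:
  921 contains 1×900 (CM)
  21 contains 2×10 (XX)
  1 contains 1×1 (I)

CMXXI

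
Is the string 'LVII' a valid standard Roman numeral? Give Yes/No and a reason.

'LVII': Check the rules: uses only the symbols I, V, X, L, C, D, M; no symbol is repeated more than three times in a row; V, L and D each appear at most once; no smaller symbol precedes a larger one (values never increase from left to right). Value: L (50) + V (5) + I (1) + I (1) = 57. So it is a valid standard Roman numeral.

Yes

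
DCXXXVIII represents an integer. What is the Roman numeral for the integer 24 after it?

DCXXXVIII = 638
638 + 24 = 662

DCLXII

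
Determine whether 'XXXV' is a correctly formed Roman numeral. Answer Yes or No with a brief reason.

'XXXV': Check the rules: uses only the symbols I, V, X, L, C, D, M; no symbol is repeated more than three times in a row; V, L and D each appear at most once; no smaller symbol precedes a larger one (values never increase from left to right). Value: X (10) + X (10) + X (10) + V (5) = 35. So it is a valid standard Roman numeral.

Yes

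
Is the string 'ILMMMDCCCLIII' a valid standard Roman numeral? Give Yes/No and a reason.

'ILMMMDCCCLIII': L should not appear more than once

No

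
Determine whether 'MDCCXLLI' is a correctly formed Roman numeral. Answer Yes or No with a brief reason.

'MDCCXLLI': L should not appear more than once

No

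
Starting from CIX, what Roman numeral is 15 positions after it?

CIX = 109
109 + 15 = 124

CXXIV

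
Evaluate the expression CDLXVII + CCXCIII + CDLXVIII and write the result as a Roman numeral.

CDLXVII = 467, CCXCIII = 293, CDLXVIII = 468
467 + 293 = 760
760 + 468 = 1228

MCCXXVIII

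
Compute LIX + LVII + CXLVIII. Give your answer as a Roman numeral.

LIX = 59, LVII = 57, CXLVIII = 148
59 + 57 = 116
116 + 148 = 264

CCLXIV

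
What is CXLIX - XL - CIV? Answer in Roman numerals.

CXLIX = 149, XL = 40, CIV = 104
149 - 40 = 109
109 - 104 = 5

V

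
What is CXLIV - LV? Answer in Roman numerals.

CXLIV = 144
LV = 55
144 - 55 = 89

LXXXIX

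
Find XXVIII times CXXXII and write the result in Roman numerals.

XXVIII = 28
CXXXII = 132
28 × 132 = 3696

MMMDCXCVI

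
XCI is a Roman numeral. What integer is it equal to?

XCI: XC=90, I=1
90 + 1 = 91

91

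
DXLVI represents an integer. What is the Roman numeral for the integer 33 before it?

DXLVI = 546
546 - 33 = 513

DXIII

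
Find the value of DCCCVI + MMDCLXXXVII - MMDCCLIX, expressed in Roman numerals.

DCCCVI = 806, MMDCLXXXVII = 2687, MMDCCLIX = 2759
806 + 2687 = 3493
3493 - 2759 = 734

DCCXXXIV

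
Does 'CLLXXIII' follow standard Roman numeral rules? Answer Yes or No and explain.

'CLLXXIII': L should not appear more than once

No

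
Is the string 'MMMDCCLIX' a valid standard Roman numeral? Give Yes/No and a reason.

'MMMDCCLIX': Check the rules: uses only the symbols I, V, X, L, C, D, M; no symbol is repeated more than three times in a row; V, L and D each appear at most once; the only place a smaller symbol precedes a larger one is the allowed subtractive pair IX, the symbol right after such a pair (if any) is smaller than the pair's first symbol, and otherwise the values never increase from left to right. Value: M (1000) + M (1000) + M (1000) + D (500) + C (100) + C (100) + L (50) + IX (9) = 3759. So it is a valid standard Roman numeral.

Yes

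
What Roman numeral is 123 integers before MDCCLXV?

MDCCLXV = 1765
1765 - 123 = 1642

MDCXLII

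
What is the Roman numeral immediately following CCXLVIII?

CCXLVIII = 248, so the next integer is 248 + 1 = 249

CCXLIX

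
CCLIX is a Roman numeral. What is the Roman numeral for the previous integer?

CCLIX = 259, so the previous integer is 259 - 1 = 258

CCLVIII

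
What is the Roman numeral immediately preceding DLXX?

DLXX = 570, so the previous integer is 570 - 1 = 569

DLXIX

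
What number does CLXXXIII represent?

CLXXXIII: C=100, L=50, X=10, X=10, X=10, I=1, I=1, I=1
100 + 50 + 10 + 10 + 10 + 1 + 1 + 1 = 183

183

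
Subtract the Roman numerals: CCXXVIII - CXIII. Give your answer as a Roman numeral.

CCXXVIII = 228
CXIII = 113
228 - 113 = 115

CXV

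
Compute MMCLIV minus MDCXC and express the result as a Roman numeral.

MMCLIV = 2154
MDCXC = 1690
2154 - 1690 = 464

CDLXIV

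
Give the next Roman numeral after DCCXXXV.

DCCXXXV = 735, so the next integer is 735 + 1 = 736

DCCXXXVI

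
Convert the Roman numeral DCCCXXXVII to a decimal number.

DCCCXXXVII: D=500, C=100, C=100, C=100, X=10, X=10, X=10, V=5, I=1, I=1
500 + 100 + 100 + 100 + 10 + 10 + 10 + 5 + 1 + 1 = 837

837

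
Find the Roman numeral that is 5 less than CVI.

CVI = 106
106 - 5 = 101

CI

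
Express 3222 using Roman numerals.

Convert 3222 to Roman numerals:
  3222 contains 3×1000 (MMM)
  222 contains 2×100 (CC)
  22 contains 2×10 (XX)
  2 contains 2×1 (II)

MMMCCXXII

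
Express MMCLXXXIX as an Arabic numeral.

MMCLXXXIX: M=1000, M=1000, C=100, L=50, X=10, X=10, X=10, IX=9
1000 + 1000 + 100 + 50 + 10 + 10 + 10 + 9 = 2189

2189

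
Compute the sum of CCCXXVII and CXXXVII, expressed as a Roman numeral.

CCCXXVII = 327
CXXXVII = 137
327 + 137 = 464

CDLXIV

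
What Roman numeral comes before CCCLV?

CCCLV = 355, so the previous integer is 355 - 1 = 354

CCCLIV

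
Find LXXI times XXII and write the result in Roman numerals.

LXXI = 71
XXII = 22
71 × 22 = 1562

MDLXII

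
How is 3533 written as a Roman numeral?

Convert 3533 to Roman numerals:
  3533 contains 3×1000 (MMM)
  533 contains 1×500 (D)
  33 contains 3×10 (XXX)
  3 contains 3×1 (III)

MMMDXXXIII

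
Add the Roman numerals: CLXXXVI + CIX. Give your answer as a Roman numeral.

CLXXXVI = 186
CIX = 109
186 + 109 = 295

CCXCV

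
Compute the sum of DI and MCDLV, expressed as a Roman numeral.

DI = 501
MCDLV = 1455
501 + 1455 = 1956

MCMLVI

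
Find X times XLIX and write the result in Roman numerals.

X = 10
XLIX = 49
10 × 49 = 490

CDXC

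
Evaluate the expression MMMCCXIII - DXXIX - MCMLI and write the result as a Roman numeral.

MMMCCXIII = 3213, DXXIX = 529, MCMLI = 1951
3213 - 529 = 2684
2684 - 1951 = 733

DCCXXXIII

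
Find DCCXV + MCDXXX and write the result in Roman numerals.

DCCXV = 715
MCDXXX = 1430
715 + 1430 = 2145

MMCXLV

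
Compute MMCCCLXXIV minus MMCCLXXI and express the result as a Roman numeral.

MMCCCLXXIV = 2374
MMCCLXXI = 2271
2374 - 2271 = 103

CIII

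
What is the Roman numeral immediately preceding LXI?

LXI = 61; previous is 60

LX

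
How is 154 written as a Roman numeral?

Convert 154 to Roman numerals:
  154 contains 1×100 (C)
  54 contains 1×50 (L)
  4 contains 1×4 (IV)

CLIV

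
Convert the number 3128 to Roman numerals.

Convert 3128 to Roman numerals:
  3128 contains 3×1000 (MMM)
  128 contains 1×100 (C)
  28 contains 2×10 (XX)
  8 contains 1×5 (V)
  3 contains 3×1 (III)

MMMCXXVIII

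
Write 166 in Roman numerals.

Convert 166 to Roman numerals:
  166 contains 1×100 (C)
  66 contains 1×50 (L)
  16 contains 1×10 (X)
  6 contains 1×5 (V)
  1 contains 1×1 (I)

CLXVI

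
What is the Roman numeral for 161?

Convert 161 to Roman numerals:
  161 contains 1×100 (C)
  61 contains 1×50 (L)
  11 contains 1×10 (X)
  1 contains 1×1 (I)

CLXI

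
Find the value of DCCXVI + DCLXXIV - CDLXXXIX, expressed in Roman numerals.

DCCXVI = 716, DCLXXIV = 674, CDLXXXIX = 489
716 + 674 = 1390
1390 - 489 = 901

CMI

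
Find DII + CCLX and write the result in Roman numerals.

DII = 502
CCLX = 260
502 + 260 = 762

DCCLXII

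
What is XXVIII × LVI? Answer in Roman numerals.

XXVIII = 28
LVI = 56
28 × 56 = 1568

MDLXVIII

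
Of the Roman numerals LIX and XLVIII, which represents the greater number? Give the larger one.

LIX = 59
XLVIII = 48
59 is larger

LIX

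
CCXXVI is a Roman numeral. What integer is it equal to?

CCXXVI: C=100, C=100, X=10, X=10, V=5, I=1
100 + 100 + 10 + 10 + 5 + 1 = 226

226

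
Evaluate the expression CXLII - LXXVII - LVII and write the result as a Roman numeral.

CXLII = 142, LXXVII = 77, LVII = 57
142 - 77 = 65
65 - 57 = 8

VIII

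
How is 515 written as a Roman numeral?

Convert 515 to Roman numerals:
  515 contains 1×500 (D)
  15 contains 1×10 (X)
  5 contains 1×5 (V)

DXV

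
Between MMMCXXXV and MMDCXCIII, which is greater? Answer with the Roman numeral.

MMMCXXXV = 3135
MMDCXCIII = 2693
3135 is larger

MMMCXXXV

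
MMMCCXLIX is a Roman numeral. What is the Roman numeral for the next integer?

MMMCCXLIX = 3249, so the next integer is 3249 + 1 = 3250

MMMCCL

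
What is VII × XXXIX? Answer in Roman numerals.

VII = 7
XXXIX = 39
7 × 39 = 273

CCLXXIII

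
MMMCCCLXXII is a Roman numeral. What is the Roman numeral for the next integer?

MMMCCCLXXII = 3372, so the next integer is 3372 + 1 = 3373

MMMCCCLXXIII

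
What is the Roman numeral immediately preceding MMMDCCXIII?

MMMDCCXIII = 3713, so the previous integer is 3713 - 1 = 3712

MMMDCCXII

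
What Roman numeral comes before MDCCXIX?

MDCCXIX = 1719, so the previous integer is 1719 - 1 = 1718

MDCCXVIII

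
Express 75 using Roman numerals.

Convert 75 to Roman numerals:
  75 contains 1×50 (L)
  25 contains 2×10 (XX)
  5 contains 1×5 (V)

LXXV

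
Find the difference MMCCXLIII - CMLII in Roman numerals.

MMCCXLIII = 2243
CMLII = 952
2243 - 952 = 1291

MCCXCI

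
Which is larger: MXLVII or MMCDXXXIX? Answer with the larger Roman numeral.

MXLVII = 1047
MMCDXXXIX = 2439
2439 is larger

MMCDXXXIX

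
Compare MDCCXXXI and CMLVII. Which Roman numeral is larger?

MDCCXXXI = 1731
CMLVII = 957
1731 is larger

MDCCXXXI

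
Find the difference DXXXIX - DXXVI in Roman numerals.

DXXXIX = 539
DXXVI = 526
539 - 526 = 13

XIII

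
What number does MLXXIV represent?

MLXXIV: M=1000, L=50, X=10, X=10, IV=4
1000 + 50 + 10 + 10 + 4 = 1074

1074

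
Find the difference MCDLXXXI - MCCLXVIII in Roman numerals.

MCDLXXXI = 1481
MCCLXVIII = 1268
1481 - 1268 = 213

CCXIII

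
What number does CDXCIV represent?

CDXCIV: CD=400, XC=90, IV=4
400 + 90 + 4 = 494

494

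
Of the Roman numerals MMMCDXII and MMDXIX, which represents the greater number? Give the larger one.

MMMCDXII = 3412
MMDXIX = 2519
3412 is larger

MMMCDXII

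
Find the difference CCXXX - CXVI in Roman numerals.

CCXXX = 230
CXVI = 116
230 - 116 = 114

CXIV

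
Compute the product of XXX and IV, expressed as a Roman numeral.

XXX = 30
IV = 4
30 × 4 = 120

CXX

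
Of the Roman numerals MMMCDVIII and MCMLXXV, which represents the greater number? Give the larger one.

MMMCDVIII = 3408
MCMLXXV = 1975
3408 is larger

MMMCDVIII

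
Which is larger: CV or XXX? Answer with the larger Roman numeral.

CV = 105
XXX = 30
105 is larger

CV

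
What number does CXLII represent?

CXLII: C=100, XL=40, I=1, I=1
100 + 40 + 1 + 1 = 142

142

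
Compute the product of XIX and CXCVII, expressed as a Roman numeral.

XIX = 19
CXCVII = 197
19 × 197 = 3743

MMMDCCXLIII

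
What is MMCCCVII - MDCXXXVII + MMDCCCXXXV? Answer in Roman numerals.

MMCCCVII = 2307, MDCXXXVII = 1637, MMDCCCXXXV = 2835
2307 - 1637 = 670
670 + 2835 = 3505

MMMDV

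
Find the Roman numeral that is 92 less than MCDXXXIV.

MCDXXXIV = 1434
1434 - 92 = 1342

MCCCXLII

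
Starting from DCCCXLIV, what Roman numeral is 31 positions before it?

DCCCXLIV = 844
844 - 31 = 813

DCCCXIII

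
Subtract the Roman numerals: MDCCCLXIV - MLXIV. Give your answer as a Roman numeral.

MDCCCLXIV = 1864
MLXIV = 1064
1864 - 1064 = 800

DCCC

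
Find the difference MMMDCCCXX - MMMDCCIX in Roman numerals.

MMMDCCCXX = 3820
MMMDCCIX = 3709
3820 - 3709 = 111

CXI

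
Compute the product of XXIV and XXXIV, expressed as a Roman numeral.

XXIV = 24
XXXIV = 34
24 × 34 = 816

DCCCXVI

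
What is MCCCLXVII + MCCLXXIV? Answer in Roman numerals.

MCCCLXVII = 1367
MCCLXXIV = 1274
1367 + 1274 = 2641

MMDCXLI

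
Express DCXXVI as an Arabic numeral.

DCXXVI: D=500, C=100, X=10, X=10, V=5, I=1
500 + 100 + 10 + 10 + 5 + 1 = 626

626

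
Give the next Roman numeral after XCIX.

XCIX = 99; next is 100

C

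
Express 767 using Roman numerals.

Convert 767 to Roman numerals:
  767 contains 1×500 (D)
  267 contains 2×100 (CC)
  67 contains 1×50 (L)
  17 contains 1×10 (X)
  7 contains 1×5 (V)
  2 contains 2×1 (II)

DCCLXVII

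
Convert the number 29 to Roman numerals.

Convert 29 to Roman numerals:
  29 contains 2×10 (XX)
  9 contains 1×9 (IX)

XXIX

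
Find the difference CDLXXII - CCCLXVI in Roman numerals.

CDLXXII = 472
CCCLXVI = 366
472 - 366 = 106

CVI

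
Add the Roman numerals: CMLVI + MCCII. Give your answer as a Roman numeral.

CMLVI = 956
MCCII = 1202
956 + 1202 = 2158

MMCLVIII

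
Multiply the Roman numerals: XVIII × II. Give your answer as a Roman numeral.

XVIII = 18
II = 2
18 × 2 = 36

XXXVI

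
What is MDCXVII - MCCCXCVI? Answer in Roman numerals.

MDCXVII = 1617
MCCCXCVI = 1396
1617 - 1396 = 221

CCXXI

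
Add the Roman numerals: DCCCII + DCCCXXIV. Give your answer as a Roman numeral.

DCCCII = 802
DCCCXXIV = 824
802 + 824 = 1626

MDCXXVI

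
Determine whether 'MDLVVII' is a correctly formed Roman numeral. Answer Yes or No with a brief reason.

'MDLVVII': V should not appear more than once

No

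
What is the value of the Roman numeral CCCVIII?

CCCVIII: C=100, C=100, C=100, V=5, I=1, I=1, I=1
100 + 100 + 100 + 5 + 1 + 1 + 1 = 308

308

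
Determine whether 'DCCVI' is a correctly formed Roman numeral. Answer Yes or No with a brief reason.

'DCCVI': Check the rules: uses only the symbols I, V, X, L, C, D, M; no symbol is repeated more than three times in a row; V, L and D each appear at most once; no smaller symbol precedes a larger one (values never increase from left to right). Value: D (500) + C (100) + C (100) + V (5) + I (1) = 706. So it is a valid standard Roman numeral.

Yes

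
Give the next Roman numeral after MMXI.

MMXI = 2011, so the next integer is 2011 + 1 = 2012

MMXII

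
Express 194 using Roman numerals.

Convert 194 to Roman numerals:
  194 contains 1×100 (C)
  94 contains 1×90 (XC)
  4 contains 1×4 (IV)

CXCIV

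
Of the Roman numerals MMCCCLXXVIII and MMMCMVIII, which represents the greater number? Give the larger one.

MMCCCLXXVIII = 2378
MMMCMVIII = 3908
3908 is larger

MMMCMVIII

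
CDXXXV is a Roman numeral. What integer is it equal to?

CDXXXV: CD=400, X=10, X=10, X=10, V=5
400 + 10 + 10 + 10 + 5 = 435

435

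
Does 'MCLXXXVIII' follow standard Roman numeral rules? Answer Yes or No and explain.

'MCLXXXVIII': Check the rules: uses only the symbols I, V, X, L, C, D, M; no symbol is repeated more than three times in a row; V, L and D each appear at most once; no smaller symbol precedes a larger one (values never increase from left to right). Value: M (1000) + C (100) + L (50) + X (10) + X (10) + X (10) + V (5) + I (1) + I (1) + I (1) = 1188. So it is a valid standard Roman numeral.

Yes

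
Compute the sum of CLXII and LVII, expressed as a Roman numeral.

CLXII = 162
LVII = 57
162 + 57 = 219

CCXIX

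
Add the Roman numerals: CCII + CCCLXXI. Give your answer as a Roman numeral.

CCII = 202
CCCLXXI = 371
202 + 371 = 573

DLXXIII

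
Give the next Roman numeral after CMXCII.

CMXCII = 992; next is 993

CMXCIII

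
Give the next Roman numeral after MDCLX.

MDCLX = 1660; next is 1661

MDCLXI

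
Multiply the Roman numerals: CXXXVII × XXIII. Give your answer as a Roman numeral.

CXXXVII = 137
XXIII = 23
137 × 23 = 3151

MMMCLI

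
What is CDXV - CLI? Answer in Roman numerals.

CDXV = 415
CLI = 151
415 - 151 = 264

CCLXIV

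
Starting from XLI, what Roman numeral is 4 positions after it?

XLI = 41
41 + 4 = 45

XLV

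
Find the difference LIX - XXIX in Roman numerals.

LIX = 59
XXIX = 29
59 - 29 = 30

XXX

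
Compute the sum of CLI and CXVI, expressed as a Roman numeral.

CLI = 151
CXVI = 116
151 + 116 = 267

CCLXVII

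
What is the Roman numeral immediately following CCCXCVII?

CCCXCVII = 397; next is 398

CCCXCVIII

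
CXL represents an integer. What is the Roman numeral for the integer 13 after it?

CXL = 140
140 + 13 = 153

CLIII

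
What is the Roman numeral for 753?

Convert 753 to Roman numerals:
  753 contains 1×500 (D)
  253 contains 2×100 (CC)
  53 contains 1×50 (L)
  3 contains 3×1 (III)

DCCLIII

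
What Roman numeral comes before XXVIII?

XXVIII = 28, so the previous integer is 28 - 1 = 27

XXVII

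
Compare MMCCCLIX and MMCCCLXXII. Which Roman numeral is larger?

MMCCCLIX = 2359
MMCCCLXXII = 2372
2372 is larger

MMCCCLXXII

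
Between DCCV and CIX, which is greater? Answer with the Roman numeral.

DCCV = 705
CIX = 109
705 is larger

DCCV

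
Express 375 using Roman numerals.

Convert 375 to Roman numerals:
  375 contains 3×100 (CCC)
  75 contains 1×50 (L)
  25 contains 2×10 (XX)
  5 contains 1×5 (V)

CCCLXXV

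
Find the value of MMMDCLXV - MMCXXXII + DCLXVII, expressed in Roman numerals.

MMMDCLXV = 3665, MMCXXXII = 2132, DCLXVII = 667
3665 - 2132 = 1533
1533 + 667 = 2200

MMCC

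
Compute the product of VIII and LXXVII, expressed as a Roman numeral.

VIII = 8
LXXVII = 77
8 × 77 = 616

DCXVI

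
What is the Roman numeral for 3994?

Convert 3994 to Roman numerals:
  3994 contains 3×1000 (MMM)
  994 contains 1×900 (CM)
  94 contains 1×90 (XC)
  4 contains 1×4 (IV)

MMMCMXCIV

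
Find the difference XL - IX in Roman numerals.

XL = 40
IX = 9
40 - 9 = 31

XXXI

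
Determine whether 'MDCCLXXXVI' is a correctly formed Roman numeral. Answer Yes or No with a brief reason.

'MDCCLXXXVI': Check the rules: uses only the symbols I, V, X, L, C, D, M; no symbol is repeated more than three times in a row; V, L and D each appear at most once; no smaller symbol precedes a larger one (values never increase from left to right). Value: M (1000) + D (500) + C (100) + C (100) + L (50) + X (10) + X (10) + X (10) + V (5) + I (1) = 1786. So it is a valid standard Roman numeral.

Yes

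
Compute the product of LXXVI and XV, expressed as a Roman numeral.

LXXVI = 76
XV = 15
76 × 15 = 1140

MCXL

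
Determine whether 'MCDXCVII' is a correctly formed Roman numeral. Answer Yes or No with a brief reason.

'MCDXCVII': Check the rules: uses only the symbols I, V, X, L, C, D, M; no symbol is repeated more than three times in a row; V, L and D each appear at most once; the only places a smaller symbol precedes a larger one are the allowed subtractive pairs CD, XC, the symbol right after such a pair (if any) is smaller than the pair's first symbol, and otherwise the values never increase from left to right. Value: M (1000) + CD (400) + XC (90) + V (5) + I (1) + I (1) = 1497. So it is a valid standard Roman numeral.

Yes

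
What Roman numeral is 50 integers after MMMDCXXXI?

MMMDCXXXI = 3631
3631 + 50 = 3681

MMMDCLXXXI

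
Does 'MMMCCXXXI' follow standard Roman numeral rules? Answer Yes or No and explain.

'MMMCCXXXI': Check the rules: uses only the symbols I, V, X, L, C, D, M; no symbol is repeated more than three times in a row; V, L and D each appear at most once; no smaller symbol precedes a larger one (values never increase from left to right). Value: M (1000) + M (1000) + M (1000) + C (100) + C (100) + X (10) + X (10) + X (10) + I (1) = 3231. So it is a valid standard Roman numeral.

Yes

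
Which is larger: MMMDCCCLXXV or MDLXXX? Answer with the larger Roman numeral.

MMMDCCCLXXV = 3875
MDLXXX = 1580
3875 is larger

MMMDCCCLXXV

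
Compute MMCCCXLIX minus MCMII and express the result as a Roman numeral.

MMCCCXLIX = 2349
MCMII = 1902
2349 - 1902 = 447

CDXLVII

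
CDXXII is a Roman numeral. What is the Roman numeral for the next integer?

CDXXII = 422, so the next integer is 422 + 1 = 423

CDXXIII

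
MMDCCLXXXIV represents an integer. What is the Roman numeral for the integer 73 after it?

MMDCCLXXXIV = 2784
2784 + 73 = 2857

MMDCCCLVII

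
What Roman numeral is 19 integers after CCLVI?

CCLVI = 256
256 + 19 = 275

CCLXXV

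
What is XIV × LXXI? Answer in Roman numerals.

XIV = 14
LXXI = 71
14 × 71 = 994

CMXCIV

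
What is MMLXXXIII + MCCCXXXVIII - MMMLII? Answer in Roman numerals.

MMLXXXIII = 2083, MCCCXXXVIII = 1338, MMMLII = 3052
2083 + 1338 = 3421
3421 - 3052 = 369

CCCLXIX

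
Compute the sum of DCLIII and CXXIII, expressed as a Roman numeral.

DCLIII = 653
CXXIII = 123
653 + 123 = 776

DCCLXXVI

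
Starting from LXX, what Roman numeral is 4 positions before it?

LXX = 70
70 - 4 = 66

LXVI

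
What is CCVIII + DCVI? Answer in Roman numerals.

CCVIII = 208
DCVI = 606
208 + 606 = 814

DCCCXIV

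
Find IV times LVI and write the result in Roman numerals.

IV = 4
LVI = 56
4 × 56 = 224

CCXXIV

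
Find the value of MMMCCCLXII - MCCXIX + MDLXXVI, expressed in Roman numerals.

MMMCCCLXII = 3362, MCCXIX = 1219, MDLXXVI = 1576
3362 - 1219 = 2143
2143 + 1576 = 3719

MMMDCCXIX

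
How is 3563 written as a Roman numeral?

Convert 3563 to Roman numerals:
  3563 contains 3×1000 (MMM)
  563 contains 1×500 (D)
  63 contains 1×50 (L)
  13 contains 1×10 (X)
  3 contains 3×1 (III)

MMMDLXIII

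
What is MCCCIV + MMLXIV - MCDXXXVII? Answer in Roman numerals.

MCCCIV = 1304, MMLXIV = 2064, MCDXXXVII = 1437
1304 + 2064 = 3368
3368 - 1437 = 1931

MCMXXXI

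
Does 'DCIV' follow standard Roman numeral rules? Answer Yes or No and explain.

'DCIV': Check the rules: uses only the symbols I, V, X, L, C, D, M; no symbol is repeated more than three times in a row; V, L and D each appear at most once; the only place a smaller symbol precedes a larger one is the allowed subtractive pair IV, the symbol right after such a pair (if any) is smaller than the pair's first symbol, and otherwise the values never increase from left to right. Value: D (500) + C (100) + IV (4) = 604. So it is a valid standard Roman numeral.

Yes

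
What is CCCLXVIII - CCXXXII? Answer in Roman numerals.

CCCLXVIII = 368
CCXXXII = 232
368 - 232 = 136

CXXXVI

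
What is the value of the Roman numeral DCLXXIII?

DCLXXIII: D=500, C=100, L=50, X=10, X=10, I=1, I=1, I=1
500 + 100 + 50 + 10 + 10 + 1 + 1 + 1 = 673

673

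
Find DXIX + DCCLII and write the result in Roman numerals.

DXIX = 519
DCCLII = 752
519 + 752 = 1271

MCCLXXI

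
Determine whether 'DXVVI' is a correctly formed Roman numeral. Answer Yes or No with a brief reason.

'DXVVI': V should not appear more than once

No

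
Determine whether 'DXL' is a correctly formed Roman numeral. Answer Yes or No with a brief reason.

'DXL': Check the rules: uses only the symbols I, V, X, L, C, D, M; no symbol is repeated more than three times in a row; V, L and D each appear at most once; the only place a smaller symbol precedes a larger one is the allowed subtractive pair XL, the symbol right after such a pair (if any) is smaller than the pair's first symbol, and otherwise the values never increase from left to right. Value: D (500) + XL (40) = 540. So it is a valid standard Roman numeral.

Yes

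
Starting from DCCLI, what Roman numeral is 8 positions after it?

DCCLI = 751
751 + 8 = 759

DCCLIX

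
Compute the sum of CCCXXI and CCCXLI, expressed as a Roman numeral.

CCCXXI = 321
CCCXLI = 341
321 + 341 = 662

DCLXII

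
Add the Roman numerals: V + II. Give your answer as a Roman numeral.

V = 5
II = 2
5 + 2 = 7

VII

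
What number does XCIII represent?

XCIII: XC=90, I=1, I=1, I=1
90 + 1 + 1 + 1 = 93

93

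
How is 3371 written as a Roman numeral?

Convert 3371 to Roman numerals:
  3371 contains 3×1000 (MMM)
  371 contains 3×100 (CCC)
  71 contains 1×50 (L)
  21 contains 2×10 (XX)
  1 contains 1×1 (I)

MMMCCCLXXI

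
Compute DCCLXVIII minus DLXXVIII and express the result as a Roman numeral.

DCCLXVIII = 768
DLXXVIII = 578
768 - 578 = 190

CXC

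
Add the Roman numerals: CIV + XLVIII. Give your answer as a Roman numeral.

CIV = 104
XLVIII = 48
104 + 48 = 152

CLII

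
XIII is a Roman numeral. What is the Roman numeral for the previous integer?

XIII = 13; previous is 12

XII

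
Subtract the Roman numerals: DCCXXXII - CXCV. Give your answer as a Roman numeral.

DCCXXXII = 732
CXCV = 195
732 - 195 = 537

DXXXVII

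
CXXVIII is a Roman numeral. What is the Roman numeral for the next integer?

CXXVIII = 128, so the next integer is 128 + 1 = 129

CXXIX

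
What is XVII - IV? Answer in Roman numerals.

XVII = 17
IV = 4
17 - 4 = 13

XIII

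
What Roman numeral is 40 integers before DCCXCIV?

DCCXCIV = 794
794 - 40 = 754

DCCLIV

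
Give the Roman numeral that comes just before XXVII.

XXVII = 27, so the previous integer is 27 - 1 = 26

XXVI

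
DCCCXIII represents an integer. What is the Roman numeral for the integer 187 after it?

DCCCXIII = 813
813 + 187 = 1000

M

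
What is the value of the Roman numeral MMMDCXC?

MMMDCXC: M=1000, M=1000, M=1000, D=500, C=100, XC=90
1000 + 1000 + 1000 + 500 + 100 + 90 = 3690

3690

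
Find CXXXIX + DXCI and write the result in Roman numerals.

CXXXIX = 139
DXCI = 591
139 + 591 = 730

DCCXXX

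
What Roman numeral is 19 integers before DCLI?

DCLI = 651
651 - 19 = 632

DCXXXII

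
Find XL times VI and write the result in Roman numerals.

XL = 40
VI = 6
40 × 6 = 240

CCXL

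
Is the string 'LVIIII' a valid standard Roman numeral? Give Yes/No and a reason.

'LVIIII': More than 3 consecutive I's

No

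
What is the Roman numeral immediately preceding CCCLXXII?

CCCLXXII = 372; previous is 371

CCCLXXI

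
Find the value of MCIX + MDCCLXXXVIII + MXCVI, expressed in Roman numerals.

MCIX = 1109, MDCCLXXXVIII = 1788, MXCVI = 1096
1109 + 1788 = 2897
2897 + 1096 = 3993

MMMCMXCIII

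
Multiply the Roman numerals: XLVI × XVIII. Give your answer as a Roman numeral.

XLVI = 46
XVIII = 18
46 × 18 = 828

DCCCXXVIII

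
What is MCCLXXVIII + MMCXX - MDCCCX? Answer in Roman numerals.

MCCLXXVIII = 1278, MMCXX = 2120, MDCCCX = 1810
1278 + 2120 = 3398
3398 - 1810 = 1588

MDLXXXVIII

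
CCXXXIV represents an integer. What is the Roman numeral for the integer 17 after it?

CCXXXIV = 234
234 + 17 = 251

CCLI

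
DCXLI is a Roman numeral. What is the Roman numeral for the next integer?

DCXLI = 641, so the next integer is 641 + 1 = 642

DCXLII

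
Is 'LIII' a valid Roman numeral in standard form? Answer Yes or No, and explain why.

'LIII': Check the rules: uses only the symbols I, V, X, L, C, D, M; no symbol is repeated more than three times in a row; V, L and D each appear at most once; no smaller symbol precedes a larger one (values never increase from left to right). Value: L (50) + I (1) + I (1) + I (1) = 53. So it is a valid standard Roman numeral.

Yes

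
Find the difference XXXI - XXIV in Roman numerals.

XXXI = 31
XXIV = 24
31 - 24 = 7

VII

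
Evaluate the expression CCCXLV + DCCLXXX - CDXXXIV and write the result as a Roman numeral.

CCCXLV = 345, DCCLXXX = 780, CDXXXIV = 434
345 + 780 = 1125
1125 - 434 = 691

DCXCI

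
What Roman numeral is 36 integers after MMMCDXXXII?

MMMCDXXXII = 3432
3432 + 36 = 3468

MMMCDLXVIII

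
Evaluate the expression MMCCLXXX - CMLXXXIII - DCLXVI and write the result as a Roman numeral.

MMCCLXXX = 2280, CMLXXXIII = 983, DCLXVI = 666
2280 - 983 = 1297
1297 - 666 = 631

DCXXXI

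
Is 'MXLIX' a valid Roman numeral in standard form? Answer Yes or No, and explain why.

'MXLIX': Check the rules: uses only the symbols I, V, X, L, C, D, M; no symbol is repeated more than three times in a row; V, L and D each appear at most once; the only places a smaller symbol precedes a larger one are the allowed subtractive pairs XL, IX, the symbol right after such a pair (if any) is smaller than the pair's first symbol, and otherwise the values never increase from left to right. Value: M (1000) + XL (40) + IX (9) = 1049. So it is a valid standard Roman numeral.

Yes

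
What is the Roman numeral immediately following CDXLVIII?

CDXLVIII = 448, so the next integer is 448 + 1 = 449

CDXLIX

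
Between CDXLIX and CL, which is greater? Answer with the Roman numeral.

CDXLIX = 449
CL = 150
449 is larger

CDXLIX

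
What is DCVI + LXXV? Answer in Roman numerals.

DCVI = 606
LXXV = 75
606 + 75 = 681

DCLXXXI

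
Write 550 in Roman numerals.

Convert 550 to Roman numerals:
  550 contains 1×500 (D)
  50 contains 1×50 (L)

DL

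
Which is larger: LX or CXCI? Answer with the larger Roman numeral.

LX = 60
CXCI = 191
191 is larger

CXCI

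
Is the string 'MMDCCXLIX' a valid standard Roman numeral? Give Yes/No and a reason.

'MMDCCXLIX': Check the rules: uses only the symbols I, V, X, L, C, D, M; no symbol is repeated more than three times in a row; V, L and D each appear at most once; the only places a smaller symbol precedes a larger one are the allowed subtractive pairs XL, IX, the symbol right after such a pair (if any) is smaller than the pair's first symbol, and otherwise the values never increase from left to right. Value: M (1000) + M (1000) + D (500) + C (100) + C (100) + XL (40) + IX (9) = 2749. So it is a valid standard Roman numeral.

Yes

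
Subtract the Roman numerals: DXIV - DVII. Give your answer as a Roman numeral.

DXIV = 514
DVII = 507
514 - 507 = 7

VII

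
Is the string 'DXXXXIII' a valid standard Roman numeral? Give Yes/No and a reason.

'DXXXXIII': More than 3 consecutive X's

No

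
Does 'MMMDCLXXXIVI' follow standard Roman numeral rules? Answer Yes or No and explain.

'MMMDCLXXXIVI': I cannot come right after the subtractive pair IV: once I is subtracted in IV, the next symbol must be smaller than I

No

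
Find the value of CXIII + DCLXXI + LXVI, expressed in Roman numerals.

CXIII = 113, DCLXXI = 671, LXVI = 66
113 + 671 = 784
784 + 66 = 850

DCCCL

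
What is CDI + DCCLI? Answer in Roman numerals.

CDI = 401
DCCLI = 751
401 + 751 = 1152

MCLII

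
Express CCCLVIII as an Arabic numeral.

CCCLVIII: C=100, C=100, C=100, L=50, V=5, I=1, I=1, I=1
100 + 100 + 100 + 50 + 5 + 1 + 1 + 1 = 358

358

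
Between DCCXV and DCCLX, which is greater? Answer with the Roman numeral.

DCCXV = 715
DCCLX = 760
760 is larger

DCCLX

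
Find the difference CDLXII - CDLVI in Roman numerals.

CDLXII = 462
CDLVI = 456
462 - 456 = 6

VI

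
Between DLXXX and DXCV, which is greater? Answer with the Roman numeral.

DLXXX = 580
DXCV = 595
595 is larger

DXCV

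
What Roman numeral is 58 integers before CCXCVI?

CCXCVI = 296
296 - 58 = 238

CCXXXVIII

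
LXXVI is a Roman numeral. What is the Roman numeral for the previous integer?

LXXVI = 76; previous is 75

LXXV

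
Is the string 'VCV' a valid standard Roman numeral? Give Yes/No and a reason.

'VCV': V should not appear more than once

No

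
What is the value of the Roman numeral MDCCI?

MDCCI: M=1000, D=500, C=100, C=100, I=1
1000 + 500 + 100 + 100 + 1 = 1701

1701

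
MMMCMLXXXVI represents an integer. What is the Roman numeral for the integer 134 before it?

MMMCMLXXXVI = 3986
3986 - 134 = 3852

MMMDCCCLII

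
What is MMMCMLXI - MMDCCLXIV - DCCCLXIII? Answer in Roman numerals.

MMMCMLXI = 3961, MMDCCLXIV = 2764, DCCCLXIII = 863
3961 - 2764 = 1197
1197 - 863 = 334

CCCXXXIV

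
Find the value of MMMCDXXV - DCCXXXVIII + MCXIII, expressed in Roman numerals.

MMMCDXXV = 3425, DCCXXXVIII = 738, MCXIII = 1113
3425 - 738 = 2687
2687 + 1113 = 3800

MMMDCCC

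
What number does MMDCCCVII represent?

MMDCCCVII: M=1000, M=1000, D=500, C=100, C=100, C=100, V=5, I=1, I=1
1000 + 1000 + 500 + 100 + 100 + 100 + 5 + 1 + 1 = 2807

2807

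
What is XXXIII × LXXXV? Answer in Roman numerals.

XXXIII = 33
LXXXV = 85
33 × 85 = 2805

MMDCCCV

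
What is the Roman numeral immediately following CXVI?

CXVI = 116; next is 117

CXVII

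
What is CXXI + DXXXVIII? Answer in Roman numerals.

CXXI = 121
DXXXVIII = 538
121 + 538 = 659

DCLIX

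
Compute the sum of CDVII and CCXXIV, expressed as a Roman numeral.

CDVII = 407
CCXXIV = 224
407 + 224 = 631

DCXXXI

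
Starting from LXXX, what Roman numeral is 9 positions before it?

LXXX = 80
80 - 9 = 71

LXXI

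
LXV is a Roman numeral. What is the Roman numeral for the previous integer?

LXV = 65, so the previous integer is 65 - 1 = 64

LXIV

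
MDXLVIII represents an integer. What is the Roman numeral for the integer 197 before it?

MDXLVIII = 1548
1548 - 197 = 1351

MCCCLI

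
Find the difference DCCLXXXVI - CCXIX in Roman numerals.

DCCLXXXVI = 786
CCXIX = 219
786 - 219 = 567

DLXVII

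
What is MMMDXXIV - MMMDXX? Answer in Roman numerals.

MMMDXXIV = 3524
MMMDXX = 3520
3524 - 3520 = 4

IV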